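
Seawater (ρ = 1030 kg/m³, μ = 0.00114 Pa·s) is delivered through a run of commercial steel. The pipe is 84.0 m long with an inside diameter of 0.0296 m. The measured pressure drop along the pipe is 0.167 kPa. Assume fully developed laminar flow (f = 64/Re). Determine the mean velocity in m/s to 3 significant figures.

V ≈ 0.0477 m/s

For laminar flow, f = 64/Re with Re = ρVD/μ, so Darcy-Weisbach reduces to ΔP = 32μLV/D². Solving for V: V = ΔP·D²/(32μL) = 167·(0.0296)²/(32·0.00114·84) = 0.04775 m/s.
Check: Re = ρVD/μ = 1030·0.04775·0.0296/0.00114 = 1277 < 2300, so the laminar assumption holds.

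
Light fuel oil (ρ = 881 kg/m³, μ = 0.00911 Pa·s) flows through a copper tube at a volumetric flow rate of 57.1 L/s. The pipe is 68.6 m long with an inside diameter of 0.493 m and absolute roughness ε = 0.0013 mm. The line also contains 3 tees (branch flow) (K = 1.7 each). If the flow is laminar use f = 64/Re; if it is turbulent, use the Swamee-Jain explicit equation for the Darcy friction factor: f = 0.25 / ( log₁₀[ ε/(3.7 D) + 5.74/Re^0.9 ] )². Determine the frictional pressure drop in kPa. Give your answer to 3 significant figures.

Q = 57.1 L/s = 57.1/1000 = 0.0571 m³/s.
Cross-sectional area A = πD²/4 = π(0.493)²/4 = 0.1909 m²; mean velocity V = Q/A = 0.0571/0.1909 = 0.2991 m/s.
Reynolds number Re = ρVD/μ = 881 · 0.2991 · 0.493 / 0.00911 = 1.426e+04.
Re > 4000 → turbulent. Relative roughness ε/D = 1.3e-06/0.493 = 2.64e-06. Swamee-Jain: f = 0.25/(log₁₀[2.64e-06/3.7 + 5.74/1.426e+04^0.9])² = 0.25/(log₁₀[7.13e-07 + 0.00105])² = 0.25/(-2.98)² = 0.02816.
Total minor-loss coefficient ΣK = 3·1.7 = 5.1.
ΔP = [f·L/D + ΣK]·(ρV²/2) = [0.02816·68.6/0.493 + 5.1]·(881·0.2991²/2) = [3.919 + 5.1]·39.41 = 355.5 Pa.
ΔP = 355.5 Pa = 0.355 kPa.

ΔP ≈ 0.355 kPa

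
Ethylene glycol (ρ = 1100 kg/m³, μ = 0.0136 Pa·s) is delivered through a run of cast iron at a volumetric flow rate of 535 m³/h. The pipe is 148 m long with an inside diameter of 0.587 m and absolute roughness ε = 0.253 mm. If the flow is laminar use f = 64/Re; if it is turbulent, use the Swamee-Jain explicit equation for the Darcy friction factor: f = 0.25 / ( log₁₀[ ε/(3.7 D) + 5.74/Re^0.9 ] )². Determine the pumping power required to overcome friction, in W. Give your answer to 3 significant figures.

Q = 535 m³/h = 535/3600 = 0.1486 m³/s.
Cross-sectional area A = πD²/4 = π(0.587)²/4 = 0.2706 m²; mean velocity V = Q/A = 0.1486/0.2706 = 0.5491 m/s.
Reynolds number Re = ρVD/μ = 1100 · 0.5491 · 0.587 / 0.0136 = 2.607e+04.
Re > 4000 → turbulent. Relative roughness ε/D = 0.000253/0.587 = 0.000431. Swamee-Jain: f = 0.25/(log₁₀[0.000431/3.7 + 5.74/2.607e+04^0.9])² = 0.25/(log₁₀[0.000116 + 0.000609])² = 0.25/(-3.14)² = 0.02536.
Darcy-Weisbach: ΔP = f(L/D)(ρV²/2) = 0.02536·(148/0.587)·(1100·0.5491²/2) = 0.02536·252.1·165.9 = 1061 Pa.
Pumping power P = QΔP = 0.1486·1061 = 157.6 W = 158 W.

P ≈ 158 W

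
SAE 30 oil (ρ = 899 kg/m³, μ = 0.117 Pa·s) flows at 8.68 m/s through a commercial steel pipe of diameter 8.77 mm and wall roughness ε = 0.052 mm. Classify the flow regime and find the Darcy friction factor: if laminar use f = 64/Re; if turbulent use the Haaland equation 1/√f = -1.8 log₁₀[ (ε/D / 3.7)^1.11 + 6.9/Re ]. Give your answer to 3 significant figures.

f ≈ 0.109

Re = ρVD/μ = 899·8.68·0.00877/0.117 = 584.9.
Re < 2300 → laminar, so f = 64/Re = 0.1094 (roughness is irrelevant in laminar flow).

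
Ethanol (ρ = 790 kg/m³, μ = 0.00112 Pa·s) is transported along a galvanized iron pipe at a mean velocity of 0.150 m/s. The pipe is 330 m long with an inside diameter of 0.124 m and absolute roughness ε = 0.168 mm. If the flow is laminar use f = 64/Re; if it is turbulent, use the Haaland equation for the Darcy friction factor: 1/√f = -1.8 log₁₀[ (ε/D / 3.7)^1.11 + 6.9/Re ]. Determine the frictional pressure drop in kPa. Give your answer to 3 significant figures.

Reynolds number Re = ρVD/μ = 790 · 0.15 · 0.124 / 0.00112 = 1.312e+04.
Re > 4000 → turbulent. Relative roughness ε/D = 0.000168/0.124 = 0.00135. Haaland: 1/√f = -1.8 log₁₀[(0.00135/3.7)^1.11 + 6.9/1.312e+04] = -1.8 log₁₀[0.000153 + 0.000526] = 5.702, so f = 0.03075.
Darcy-Weisbach: ΔP = f(L/D)(ρV²/2) = 0.03075·(330/0.124)·(790·0.15²/2) = 0.03075·2661·8.887 = 727.4 Pa.
ΔP = 727.4 Pa = 0.727 kPa.

ΔP ≈ 0.727 kPa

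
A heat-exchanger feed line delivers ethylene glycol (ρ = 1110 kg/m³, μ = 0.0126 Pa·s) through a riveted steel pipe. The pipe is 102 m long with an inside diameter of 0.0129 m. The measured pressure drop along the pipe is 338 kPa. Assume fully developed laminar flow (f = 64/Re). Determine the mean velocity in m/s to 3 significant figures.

For laminar flow, f = 64/Re with Re = ρVD/μ, so Darcy-Weisbach reduces to ΔP = 32μLV/D². Solving for V: V = ΔP·D²/(32μL) = 3.38e+05·(0.0129)²/(32·0.0126·102) = 1.368 m/s.
Check: Re = ρVD/μ = 1110·1.368·0.0129/0.0126 = 1554 < 2300, so the laminar assumption holds.

V ≈ 1.37 m/s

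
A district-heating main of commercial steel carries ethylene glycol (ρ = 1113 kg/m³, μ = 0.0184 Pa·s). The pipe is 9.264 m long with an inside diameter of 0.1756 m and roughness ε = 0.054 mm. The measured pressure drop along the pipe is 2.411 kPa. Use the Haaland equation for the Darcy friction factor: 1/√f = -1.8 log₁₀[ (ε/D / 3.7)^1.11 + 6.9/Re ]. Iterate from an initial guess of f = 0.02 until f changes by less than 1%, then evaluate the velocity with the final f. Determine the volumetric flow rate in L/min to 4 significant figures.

Q ≈ 2547 L/min

Rearranging Darcy-Weisbach: V = √(2·ΔP·D/(f·L·ρ)). With ε/D = 5.4e-05/0.1756 = 0.000308, iterate starting from f = 0.02:
  f = 0.02 → V = √(2·2411·0.1756/(0.02·9.264·1113)) = 2.026 m/s; Re = ρVD/μ = 2.152e+04; f → 0.02584
  f = 0.02584 → V = 1.783 m/s; Re = 1.893e+04; f → 0.02663
  f = 0.02663 → V = 1.756 m/s; Re = 1.865e+04; f → 0.02672
Converged (Δf/f < 1%). With the final f = 0.02672: V = √(2·2411·0.1756/(0.02672·9.264·1113)) = 1.753 m/s.
Q = V·A = 1.753·(π/4·0.1756²) = 0.04246 m³/s = 2547 L/min.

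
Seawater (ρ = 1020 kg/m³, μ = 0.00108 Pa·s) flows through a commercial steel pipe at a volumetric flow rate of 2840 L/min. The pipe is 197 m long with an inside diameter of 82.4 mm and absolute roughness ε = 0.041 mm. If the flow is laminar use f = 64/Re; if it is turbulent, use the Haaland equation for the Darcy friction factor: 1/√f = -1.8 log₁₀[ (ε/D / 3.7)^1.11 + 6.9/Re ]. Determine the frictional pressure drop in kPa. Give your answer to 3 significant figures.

ΔP ≈ 1670 kPa

Q = 2840 L/min = 2840/60000 = 0.04733 m³/s.
Cross-sectional area A = πD²/4 = π(0.0824)²/4 = 0.005333 m²; mean velocity V = Q/A = 0.04733/0.005333 = 8.876 m/s.
Reynolds number Re = ρVD/μ = 1020 · 8.876 · 0.0824 / 0.00108 = 6.908e+05.
Re > 4000 → turbulent. Relative roughness ε/D = 4.1e-05/0.0824 = 0.000498. Haaland: 1/√f = -1.8 log₁₀[(0.000498/3.7)^1.11 + 6.9/6.908e+05] = -1.8 log₁₀[5.04e-05 + 9.99e-06] = 7.594, so f = 0.01734.
Darcy-Weisbach: ΔP = f(L/D)(ρV²/2) = 0.01734·(197/0.0824)·(1020·8.876²/2) = 0.01734·2391·4.018e+04 = 1.666e+06 Pa.
ΔP = 1.666e+06 Pa = 1670 kPa.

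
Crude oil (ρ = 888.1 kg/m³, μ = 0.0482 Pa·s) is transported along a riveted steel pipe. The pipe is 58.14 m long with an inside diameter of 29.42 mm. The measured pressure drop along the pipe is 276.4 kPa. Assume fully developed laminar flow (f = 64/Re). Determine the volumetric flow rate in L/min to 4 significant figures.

For laminar flow, f = 64/Re with Re = ρVD/μ, so Darcy-Weisbach reduces to ΔP = 32μLV/D². Solving for V: V = ΔP·D²/(32μL) = 2.764e+05·(0.02942)²/(32·0.0482·58.14) = 2.668 m/s.
Check: Re = ρVD/μ = 888.1·2.668·0.02942/0.0482 = 1446 < 2300, so the laminar assumption holds.
Q = V·A = 2.668·(π/4·0.02942²) = 0.001814 m³/s = 108.8 L/min.

Q ≈ 108.8 L/min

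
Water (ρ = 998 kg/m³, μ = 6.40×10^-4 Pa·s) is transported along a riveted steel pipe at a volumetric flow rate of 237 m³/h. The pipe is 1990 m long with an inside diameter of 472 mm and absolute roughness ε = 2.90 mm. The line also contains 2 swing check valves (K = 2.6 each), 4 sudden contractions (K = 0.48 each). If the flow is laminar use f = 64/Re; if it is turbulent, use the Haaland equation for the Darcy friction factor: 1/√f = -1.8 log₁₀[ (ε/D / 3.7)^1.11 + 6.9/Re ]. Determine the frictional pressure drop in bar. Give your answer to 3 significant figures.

Q = 237 m³/h = 237/3600 = 0.06583 m³/s.
Cross-sectional area A = πD²/4 = π(0.472)²/4 = 0.175 m²; mean velocity V = Q/A = 0.06583/0.175 = 0.3762 m/s.
Reynolds number Re = ρVD/μ = 998 · 0.3762 · 0.472 / 0.00064 = 2.769e+05.
Re > 4000 → turbulent. Relative roughness ε/D = 0.0029/0.472 = 0.00614. Haaland: 1/√f = -1.8 log₁₀[(0.00614/3.7)^1.11 + 6.9/2.769e+05] = -1.8 log₁₀[0.000821 + 2.49e-05] = 5.531, so f = 0.03269.
Total minor-loss coefficient ΣK = 2·2.6 + 4·0.48 = 7.12.
ΔP = [f·L/D + ΣK]·(ρV²/2) = [0.03269·1990/0.472 + 7.12]·(998·0.3762²/2) = [137.8 + 7.12]·70.64 = 1.024e+04 Pa.
ΔP = 1.024e+04 Pa = 0.102 bar.

ΔP ≈ 0.102 bar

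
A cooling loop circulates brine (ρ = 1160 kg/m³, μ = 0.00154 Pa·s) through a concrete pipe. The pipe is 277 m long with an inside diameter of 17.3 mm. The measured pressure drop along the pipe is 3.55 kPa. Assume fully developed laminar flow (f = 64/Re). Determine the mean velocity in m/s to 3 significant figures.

V ≈ 0.0778 m/s

For laminar flow, f = 64/Re with Re = ρVD/μ, so Darcy-Weisbach reduces to ΔP = 32μLV/D². Solving for V: V = ΔP·D²/(32μL) = 3550·(0.0173)²/(32·0.00154·277) = 0.07783 m/s.
Check: Re = ρVD/μ = 1160·0.07783·0.0173/0.00154 = 1014 < 2300, so the laminar assumption holds.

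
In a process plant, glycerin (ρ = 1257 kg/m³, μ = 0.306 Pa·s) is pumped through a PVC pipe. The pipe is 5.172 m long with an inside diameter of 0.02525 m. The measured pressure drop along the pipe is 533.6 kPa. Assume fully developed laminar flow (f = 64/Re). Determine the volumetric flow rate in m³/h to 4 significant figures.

For laminar flow, f = 64/Re with Re = ρVD/μ, so Darcy-Weisbach reduces to ΔP = 32μLV/D². Solving for V: V = ΔP·D²/(32μL) = 5.336e+05·(0.02525)²/(32·0.306·5.172) = 6.718 m/s.
Check: Re = ρVD/μ = 1257·6.718·0.02525/0.306 = 696.8 < 2300, so the laminar assumption holds.
Q = V·A = 6.718·(π/4·0.02525²) = 0.003364 m³/s = 12.11 m³/h.

Q ≈ 12.11 m³/h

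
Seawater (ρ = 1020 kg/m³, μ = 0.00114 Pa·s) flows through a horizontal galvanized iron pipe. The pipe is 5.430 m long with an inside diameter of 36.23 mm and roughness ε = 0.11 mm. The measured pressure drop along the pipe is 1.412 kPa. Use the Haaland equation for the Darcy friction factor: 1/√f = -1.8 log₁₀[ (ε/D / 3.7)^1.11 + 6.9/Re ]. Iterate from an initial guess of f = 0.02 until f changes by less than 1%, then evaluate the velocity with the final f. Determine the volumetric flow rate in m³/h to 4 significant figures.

Rearranging Darcy-Weisbach: V = √(2·ΔP·D/(f·L·ρ)). With ε/D = 0.00011/0.03623 = 0.00304, iterate starting from f = 0.02:
  f = 0.02 → V = √(2·1412·0.03623/(0.02·5.43·1020)) = 0.9611 m/s; Re = ρVD/μ = 3.115e+04; f → 0.02969
  f = 0.02969 → V = 0.7887 m/s; Re = 2.557e+04; f → 0.03033
  f = 0.03033 → V = 0.7805 m/s; Re = 2.53e+04; f → 0.03036
Converged (Δf/f < 1%). With the final f = 0.03036: V = √(2·1412·0.03623/(0.03036·5.43·1020)) = 0.78 m/s.
Q = V·A = 0.78·(π/4·0.03623²) = 0.0008041 m³/s = 2.895 m³/h.

Q ≈ 2.895 m³/h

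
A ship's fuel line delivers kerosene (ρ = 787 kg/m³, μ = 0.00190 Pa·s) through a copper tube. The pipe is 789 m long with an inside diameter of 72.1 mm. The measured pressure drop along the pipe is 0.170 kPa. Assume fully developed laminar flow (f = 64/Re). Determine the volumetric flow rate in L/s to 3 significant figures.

For laminar flow, f = 64/Re with Re = ρVD/μ, so Darcy-Weisbach reduces to ΔP = 32μLV/D². Solving for V: V = ΔP·D²/(32μL) = 170·(0.0721)²/(32·0.0019·789) = 0.01842 m/s.
Check: Re = ρVD/μ = 787·0.01842·0.0721/0.0019 = 550.2 < 2300, so the laminar assumption holds.
Q = V·A = 0.01842·(π/4·0.0721²) = 7.521e-05 m³/s = 0.0752 L/s.

Q ≈ 0.0752 L/s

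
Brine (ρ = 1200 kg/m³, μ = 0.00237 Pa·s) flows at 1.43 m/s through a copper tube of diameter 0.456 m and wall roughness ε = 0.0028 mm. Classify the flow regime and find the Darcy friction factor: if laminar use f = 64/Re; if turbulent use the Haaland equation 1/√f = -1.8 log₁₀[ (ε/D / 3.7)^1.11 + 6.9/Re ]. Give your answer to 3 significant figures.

Re = ρVD/μ = 1200·1.43·0.456/0.00237 = 3.302e+05.
Re > 4000 → turbulent. ε/D = 2.8e-06/0.456 = 6.14e-06; Haaland: 1/√f = -1.8 log₁₀[3.84e-07 + 2.09e-05] = 8.41, so f = 0.01414.

f ≈ 0.0141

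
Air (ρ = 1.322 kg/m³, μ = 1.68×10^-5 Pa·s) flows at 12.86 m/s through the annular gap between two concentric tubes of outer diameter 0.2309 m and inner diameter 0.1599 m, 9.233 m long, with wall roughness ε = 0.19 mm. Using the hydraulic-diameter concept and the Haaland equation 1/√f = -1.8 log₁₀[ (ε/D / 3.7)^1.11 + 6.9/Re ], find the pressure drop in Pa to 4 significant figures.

Hydraulic diameter D_h = 4A/P = D_o - D_i = 0.2309 - 0.1599 = 0.071 m.
Re = ρVD_h/μ = 1.322·12.86·0.071/1.68e-05 = 7.185e+04.
ε/D_h = 0.00019/0.071 = 0.00268; Haaland gives 1/√f = -1.8 log₁₀[0.000326+9.6e-05] = 6.074, so f = 0.02711.
ΔP = f(L/D_h)(ρV²/2) = 0.02711·9.233/0.071·109.3 = 385.4 Pa.

ΔP ≈ 385.4 Pa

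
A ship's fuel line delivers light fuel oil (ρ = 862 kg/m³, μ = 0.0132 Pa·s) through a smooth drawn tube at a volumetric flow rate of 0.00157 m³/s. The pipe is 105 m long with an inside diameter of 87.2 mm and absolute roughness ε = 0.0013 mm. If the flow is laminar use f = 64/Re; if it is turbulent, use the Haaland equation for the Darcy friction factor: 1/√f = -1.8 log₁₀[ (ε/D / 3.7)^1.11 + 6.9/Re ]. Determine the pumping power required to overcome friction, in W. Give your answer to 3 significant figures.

Cross-sectional area A = πD²/4 = π(0.0872)²/4 = 0.005972 m²; mean velocity V = Q/A = 0.00157/0.005972 = 0.2629 m/s.
Reynolds number Re = ρVD/μ = 862 · 0.2629 · 0.0872 / 0.0132 = 1497.
Re < 2300 → laminar flow, so f = 64/Re = 64/1497 = 0.04275 (the turbulent correlation is not needed).
Darcy-Weisbach: ΔP = f(L/D)(ρV²/2) = 0.04275·(105/0.0872)·(862·0.2629²/2) = 0.04275·1204·29.79 = 1533 Pa.
Pumping power P = QΔP = 0.00157·1533 = 2.407 W = 2.41 W.

P ≈ 2.41 W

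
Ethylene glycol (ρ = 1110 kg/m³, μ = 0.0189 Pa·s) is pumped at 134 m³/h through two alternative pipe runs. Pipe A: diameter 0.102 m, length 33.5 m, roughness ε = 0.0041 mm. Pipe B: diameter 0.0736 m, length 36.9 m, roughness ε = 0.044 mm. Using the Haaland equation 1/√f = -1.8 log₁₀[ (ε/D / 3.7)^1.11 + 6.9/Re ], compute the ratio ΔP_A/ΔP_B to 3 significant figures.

ΔP_A/ΔP_B ≈ 0.180

Pipe A: V = Q/A = 0.03722/0.008171 = 4.555 m/s; Re = 2.729e+04; ε/D = 4.02e-05; Haaland → f = 0.02392; ΔP_A = f(L/D)(ρV²/2) = 9.049e+04 Pa.
Pipe B: V = Q/A = 0.03722/0.004254 = 8.749 m/s; Re = 3.782e+04; ε/D = 0.000598; Haaland → f = 0.02366; ΔP_B = f(L/D)(ρV²/2) = 5.038e+05 Pa.
ΔP_A/ΔP_B = 9.049e+04/5.038e+05 = 0.180.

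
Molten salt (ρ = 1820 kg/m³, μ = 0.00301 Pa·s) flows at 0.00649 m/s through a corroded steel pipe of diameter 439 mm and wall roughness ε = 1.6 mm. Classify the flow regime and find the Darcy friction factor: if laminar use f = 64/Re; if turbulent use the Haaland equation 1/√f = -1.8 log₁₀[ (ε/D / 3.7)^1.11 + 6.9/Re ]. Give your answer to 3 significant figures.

Re = ρVD/μ = 1820·0.00649·0.439/0.00301 = 1723.
Re < 2300 → laminar, so f = 64/Re = 0.03715 (roughness is irrelevant in laminar flow).

f ≈ 0.0372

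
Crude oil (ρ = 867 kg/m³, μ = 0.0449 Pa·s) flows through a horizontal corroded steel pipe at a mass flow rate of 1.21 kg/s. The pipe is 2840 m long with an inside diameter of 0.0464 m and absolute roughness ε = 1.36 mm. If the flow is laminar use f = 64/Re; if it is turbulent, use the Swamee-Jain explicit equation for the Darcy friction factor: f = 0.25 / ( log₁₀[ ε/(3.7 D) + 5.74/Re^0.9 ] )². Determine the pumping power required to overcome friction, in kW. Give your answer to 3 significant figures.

A = πD²/4 = π(0.0464)²/4 = 0.001691 m²; mean velocity V = ṁ/(ρA) = 1.21/(867 · 0.001691) = 0.8254 m/s.
Reynolds number Re = ρVD/μ = 867 · 0.8254 · 0.0464 / 0.0449 = 739.5.
Re < 2300 → laminar flow, so f = 64/Re = 64/739.5 = 0.08655 (the turbulent correlation is not needed).
Darcy-Weisbach: ΔP = f(L/D)(ρV²/2) = 0.08655·(2840/0.0464)·(867·0.8254²/2) = 0.08655·6.121e+04·295.3 = 1.564e+06 Pa.
Q = ṁ/ρ = 1.21/867 = 0.001396 m³/s.
Pumping power P = QΔP = 0.001396·1.564e+06 = 2183 W = 2.18 kW.

P ≈ 2.18 kW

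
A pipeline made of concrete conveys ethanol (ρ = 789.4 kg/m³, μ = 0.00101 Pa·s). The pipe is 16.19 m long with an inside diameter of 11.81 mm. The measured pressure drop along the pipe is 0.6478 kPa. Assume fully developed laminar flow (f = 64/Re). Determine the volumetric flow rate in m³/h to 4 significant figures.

Q ≈ 0.06809 m³/h

For laminar flow, f = 64/Re with Re = ρVD/μ, so Darcy-Weisbach reduces to ΔP = 32μLV/D². Solving for V: V = ΔP·D²/(32μL) = 647.8·(0.01181)²/(32·0.00101·16.19) = 0.1727 m/s.
Check: Re = ρVD/μ = 789.4·0.1727·0.01181/0.00101 = 1594 < 2300, so the laminar assumption holds.
Q = V·A = 0.1727·(π/4·0.01181²) = 1.892e-05 m³/s = 0.06809 m³/h.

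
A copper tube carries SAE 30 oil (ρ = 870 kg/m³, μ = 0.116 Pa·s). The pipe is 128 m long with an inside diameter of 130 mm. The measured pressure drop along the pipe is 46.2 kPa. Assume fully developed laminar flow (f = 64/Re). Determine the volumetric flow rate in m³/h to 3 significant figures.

For laminar flow, f = 64/Re with Re = ρVD/μ, so Darcy-Weisbach reduces to ΔP = 32μLV/D². Solving for V: V = ΔP·D²/(32μL) = 4.62e+04·(0.13)²/(32·0.116·128) = 1.643 m/s.
Check: Re = ρVD/μ = 870·1.643·0.13/0.116 = 1602 < 2300, so the laminar assumption holds.
Q = V·A = 1.643·(π/4·0.13²) = 0.02181 m³/s = 78.5 m³/h.

Q ≈ 78.5 m³/h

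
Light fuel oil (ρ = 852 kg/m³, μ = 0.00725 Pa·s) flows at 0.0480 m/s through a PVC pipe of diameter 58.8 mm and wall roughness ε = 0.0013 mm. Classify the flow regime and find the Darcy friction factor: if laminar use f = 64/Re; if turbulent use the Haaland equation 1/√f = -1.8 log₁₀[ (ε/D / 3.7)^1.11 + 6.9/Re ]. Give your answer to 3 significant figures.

f ≈ 0.193

Re = ρVD/μ = 852·0.048·0.0588/0.00725 = 331.7.
Re < 2300 → laminar, so f = 64/Re = 0.193 (roughness is irrelevant in laminar flow).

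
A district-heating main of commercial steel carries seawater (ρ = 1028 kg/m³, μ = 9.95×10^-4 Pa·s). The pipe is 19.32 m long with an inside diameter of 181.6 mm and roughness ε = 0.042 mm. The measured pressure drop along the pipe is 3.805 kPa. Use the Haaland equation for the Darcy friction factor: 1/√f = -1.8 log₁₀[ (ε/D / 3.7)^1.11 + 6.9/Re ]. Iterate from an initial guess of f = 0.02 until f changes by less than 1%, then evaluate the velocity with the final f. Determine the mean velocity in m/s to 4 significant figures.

Rearranging Darcy-Weisbach: V = √(2·ΔP·D/(f·L·ρ)). With ε/D = 4.2e-05/0.1816 = 0.000231, iterate starting from f = 0.02:
  f = 0.02 → V = √(2·3805·0.1816/(0.02·19.32·1028)) = 1.865 m/s; Re = ρVD/μ = 3.5e+05; f → 0.01606
  f = 0.01606 → V = 2.082 m/s; Re = 3.906e+05; f → 0.0159
  f = 0.0159 → V = 2.092 m/s; Re = 3.926e+05; f → 0.01589
Converged (Δf/f < 1%). With the final f = 0.01589: V = √(2·3805·0.1816/(0.01589·19.32·1028)) = 2.093 m/s.

V ≈ 2.093 m/s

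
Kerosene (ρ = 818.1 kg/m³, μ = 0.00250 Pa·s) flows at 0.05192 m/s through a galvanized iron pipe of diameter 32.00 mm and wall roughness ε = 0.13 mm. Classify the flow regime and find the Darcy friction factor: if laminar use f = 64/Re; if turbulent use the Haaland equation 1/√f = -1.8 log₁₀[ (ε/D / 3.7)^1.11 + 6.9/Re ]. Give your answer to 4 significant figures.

f ≈ 0.1177

Re = ρVD/μ = 818.1·0.05192·0.032/0.0025 = 543.7.
Re < 2300 → laminar, so f = 64/Re = 0.1177 (roughness is irrelevant in laminar flow).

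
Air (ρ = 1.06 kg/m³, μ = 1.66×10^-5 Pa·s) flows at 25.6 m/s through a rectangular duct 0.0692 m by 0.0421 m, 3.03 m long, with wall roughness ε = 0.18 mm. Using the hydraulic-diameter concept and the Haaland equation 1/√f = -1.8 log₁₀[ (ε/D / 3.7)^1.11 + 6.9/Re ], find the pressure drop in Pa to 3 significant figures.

ΔP ≈ 573 Pa

Hydraulic diameter D_h = 4A/P = 4·(0.0692·0.0421)/(2·(0.0692+0.0421)) = 0.01165/0.2226 = 0.05235 m.
Re = ρVD_h/μ = 1.06·25.6·0.05235/1.66e-05 = 8.558e+04.
ε/D_h = 0.00018/0.05235 = 0.00344; Haaland gives 1/√f = -1.8 log₁₀[0.000431+8.06e-05] = 5.924, so f = 0.0285.
ΔP = f(L/D_h)(ρV²/2) = 0.0285·3.03/0.05235·347.3 = 572.9 Pa.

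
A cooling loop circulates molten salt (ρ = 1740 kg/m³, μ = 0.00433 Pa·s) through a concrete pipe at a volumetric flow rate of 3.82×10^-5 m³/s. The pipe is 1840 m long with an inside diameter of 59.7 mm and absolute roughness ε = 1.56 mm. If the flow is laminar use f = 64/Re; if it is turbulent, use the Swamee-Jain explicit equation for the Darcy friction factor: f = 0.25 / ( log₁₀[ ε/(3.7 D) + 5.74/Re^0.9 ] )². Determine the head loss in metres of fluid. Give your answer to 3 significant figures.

Cross-sectional area A = πD²/4 = π(0.0597)²/4 = 0.002799 m²; mean velocity V = Q/A = 3.82e-05/0.002799 = 0.01365 m/s.
Reynolds number Re = ρVD/μ = 1740 · 0.01365 · 0.0597 / 0.00433 = 327.4.
Re < 2300 → laminar flow, so f = 64/Re = 64/327.4 = 0.1955 (the turbulent correlation is not needed).
Darcy-Weisbach: ΔP = f(L/D)(ρV²/2) = 0.1955·(1840/0.0597)·(1740·0.01365²/2) = 0.1955·3.082e+04·0.162 = 976.2 Pa.
Head loss h_f = ΔP/(ρg) = 976.2/(1740·9.81) = 0.0572 m.

h_f ≈ 0.0572 m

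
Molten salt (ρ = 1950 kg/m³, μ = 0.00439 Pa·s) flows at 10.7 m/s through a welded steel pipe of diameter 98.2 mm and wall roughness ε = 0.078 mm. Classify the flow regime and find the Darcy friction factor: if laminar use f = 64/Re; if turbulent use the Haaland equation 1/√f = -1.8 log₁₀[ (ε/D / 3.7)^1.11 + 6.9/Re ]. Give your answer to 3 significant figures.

f ≈ 0.0193

Re = ρVD/μ = 1950·10.7·0.0982/0.00439 = 4.667e+05.
Re > 4000 → turbulent. ε/D = 7.8e-05/0.0982 = 0.000794; Haaland: 1/√f = -1.8 log₁₀[8.48e-05 + 1.48e-05] = 7.203, so f = 0.01927.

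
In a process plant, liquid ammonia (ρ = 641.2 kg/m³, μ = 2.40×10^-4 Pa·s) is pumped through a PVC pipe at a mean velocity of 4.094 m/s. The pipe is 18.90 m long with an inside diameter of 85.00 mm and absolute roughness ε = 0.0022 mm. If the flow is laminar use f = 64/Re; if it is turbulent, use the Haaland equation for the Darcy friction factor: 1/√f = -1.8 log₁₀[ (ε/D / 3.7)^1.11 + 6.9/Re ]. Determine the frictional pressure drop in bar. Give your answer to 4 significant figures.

Reynolds number Re = ρVD/μ = 641.2 · 4.094 · 0.085 / 0.00024 = 9.297e+05.
Re > 4000 → turbulent. Relative roughness ε/D = 2.2e-06/0.085 = 2.59e-05. Haaland: 1/√f = -1.8 log₁₀[(2.59e-05/3.7)^1.11 + 6.9/9.297e+05] = -1.8 log₁₀[1.9e-06 + 7.42e-06] = 9.055, so f = 0.0122.
Darcy-Weisbach: ΔP = f(L/D)(ρV²/2) = 0.0122·(18.9/0.085)·(641.2·4.094²/2) = 0.0122·222.4·5374 = 1.457e+04 Pa.
ΔP = 1.457e+04 Pa = 0.1457 bar.

ΔP ≈ 0.1457 bar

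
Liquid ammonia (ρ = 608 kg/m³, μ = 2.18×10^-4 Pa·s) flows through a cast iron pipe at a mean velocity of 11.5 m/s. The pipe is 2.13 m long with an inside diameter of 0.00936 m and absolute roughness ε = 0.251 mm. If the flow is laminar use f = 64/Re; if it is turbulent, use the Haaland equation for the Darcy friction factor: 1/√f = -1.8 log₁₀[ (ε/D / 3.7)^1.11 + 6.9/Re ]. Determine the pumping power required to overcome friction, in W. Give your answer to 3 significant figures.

Reynolds number Re = ρVD/μ = 608 · 11.5 · 0.00936 / 0.000218 = 3.002e+05.
Re > 4000 → turbulent. Relative roughness ε/D = 0.000251/0.00936 = 0.0268. Haaland: 1/√f = -1.8 log₁₀[(0.0268/3.7)^1.11 + 6.9/3.002e+05] = -1.8 log₁₀[0.00422 + 2.3e-05] = 4.271, so f = 0.05482.
Darcy-Weisbach: ΔP = f(L/D)(ρV²/2) = 0.05482·(2.13/0.00936)·(608·11.5²/2) = 0.05482·227.6·4.02e+04 = 5.015e+05 Pa.
Q = V·A = 11.5·6.881e-05 = 0.0007913 m³/s.
Pumping power P = QΔP = 0.0007913·5.015e+05 = 396.9 W = 397 W.

P ≈ 397 W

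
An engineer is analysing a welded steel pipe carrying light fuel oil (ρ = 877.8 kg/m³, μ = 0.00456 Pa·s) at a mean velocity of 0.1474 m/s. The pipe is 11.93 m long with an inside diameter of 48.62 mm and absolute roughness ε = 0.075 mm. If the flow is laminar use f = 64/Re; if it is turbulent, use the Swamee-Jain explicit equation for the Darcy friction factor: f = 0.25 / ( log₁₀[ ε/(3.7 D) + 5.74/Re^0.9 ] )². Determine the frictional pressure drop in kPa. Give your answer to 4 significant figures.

Reynolds number Re = ρVD/μ = 877.8 · 0.1474 · 0.04862 / 0.00456 = 1380.
Re < 2300 → laminar flow, so f = 64/Re = 64/1380 = 0.04639 (the turbulent correlation is not needed).
Darcy-Weisbach: ΔP = f(L/D)(ρV²/2) = 0.04639·(11.93/0.04862)·(877.8·0.1474²/2) = 0.04639·245.4·9.536 = 108.5 Pa.
ΔP = 108.5 Pa = 0.1085 kPa.

ΔP ≈ 0.1085 kPa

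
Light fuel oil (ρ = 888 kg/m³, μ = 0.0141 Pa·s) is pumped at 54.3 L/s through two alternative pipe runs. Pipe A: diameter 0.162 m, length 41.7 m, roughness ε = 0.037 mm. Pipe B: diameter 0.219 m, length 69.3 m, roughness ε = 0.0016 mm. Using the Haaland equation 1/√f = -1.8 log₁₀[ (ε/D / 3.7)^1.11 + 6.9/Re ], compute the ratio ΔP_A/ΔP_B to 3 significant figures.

Pipe A: V = Q/A = 0.0543/0.02061 = 2.634 m/s; Re = 2.688e+04; ε/D = 0.000228; Haaland → f = 0.02441; ΔP_A = f(L/D)(ρV²/2) = 1.936e+04 Pa.
Pipe B: V = Q/A = 0.0543/0.03767 = 1.442 m/s; Re = 1.988e+04; ε/D = 7.31e-06; Haaland → f = 0.0258; ΔP_B = f(L/D)(ρV²/2) = 7531 Pa.
ΔP_A/ΔP_B = 1.936e+04/7531 = 2.57.

ΔP_A/ΔP_B ≈ 2.57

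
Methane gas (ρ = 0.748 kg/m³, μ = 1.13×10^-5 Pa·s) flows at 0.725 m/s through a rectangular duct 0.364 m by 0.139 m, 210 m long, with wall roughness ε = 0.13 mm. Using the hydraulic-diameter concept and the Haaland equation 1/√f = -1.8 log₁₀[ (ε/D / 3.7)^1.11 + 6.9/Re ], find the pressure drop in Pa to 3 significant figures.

Hydraulic diameter D_h = 4A/P = 4·(0.364·0.139)/(2·(0.364+0.139)) = 0.2024/1.006 = 0.2012 m.
Re = ρVD_h/μ = 0.748·0.725·0.2012/1.13e-05 = 9655.
ε/D_h = 0.00013/0.2012 = 0.000646; Haaland gives 1/√f = -1.8 log₁₀[6.74e-05+0.000715] = 5.592, so f = 0.03198.
ΔP = f(L/D_h)(ρV²/2) = 0.03198·210/0.2012·0.1966 = 6.562 Pa.

ΔP ≈ 6.56 Pa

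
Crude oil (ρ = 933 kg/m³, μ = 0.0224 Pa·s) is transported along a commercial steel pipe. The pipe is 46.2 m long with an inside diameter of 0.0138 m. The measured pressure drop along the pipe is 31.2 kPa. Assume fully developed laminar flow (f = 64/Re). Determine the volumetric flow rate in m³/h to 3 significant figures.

For laminar flow, f = 64/Re with Re = ρVD/μ, so Darcy-Weisbach reduces to ΔP = 32μLV/D². Solving for V: V = ΔP·D²/(32μL) = 3.12e+04·(0.0138)²/(32·0.0224·46.2) = 0.1794 m/s.
Check: Re = ρVD/μ = 933·0.1794·0.0138/0.0224 = 103.1 < 2300, so the laminar assumption holds.
Q = V·A = 0.1794·(π/4·0.0138²) = 2.684e-05 m³/s = 0.0966 m³/h.

Q ≈ 0.0966 m³/h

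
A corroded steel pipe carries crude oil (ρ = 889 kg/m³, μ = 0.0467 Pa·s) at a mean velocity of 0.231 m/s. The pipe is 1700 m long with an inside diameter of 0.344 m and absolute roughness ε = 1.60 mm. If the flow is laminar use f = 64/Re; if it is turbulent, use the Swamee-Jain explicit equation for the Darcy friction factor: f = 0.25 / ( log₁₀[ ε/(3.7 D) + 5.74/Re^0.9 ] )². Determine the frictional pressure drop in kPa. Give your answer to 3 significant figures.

Reynolds number Re = ρVD/μ = 889 · 0.231 · 0.344 / 0.0467 = 1513.
Re < 2300 → laminar flow, so f = 64/Re = 64/1513 = 0.04231 (the turbulent correlation is not needed).
Darcy-Weisbach: ΔP = f(L/D)(ρV²/2) = 0.04231·(1700/0.344)·(889·0.231²/2) = 0.04231·4942·23.72 = 4959 Pa.
ΔP = 4959 Pa = 4.96 kPa.

ΔP ≈ 4.96 kPa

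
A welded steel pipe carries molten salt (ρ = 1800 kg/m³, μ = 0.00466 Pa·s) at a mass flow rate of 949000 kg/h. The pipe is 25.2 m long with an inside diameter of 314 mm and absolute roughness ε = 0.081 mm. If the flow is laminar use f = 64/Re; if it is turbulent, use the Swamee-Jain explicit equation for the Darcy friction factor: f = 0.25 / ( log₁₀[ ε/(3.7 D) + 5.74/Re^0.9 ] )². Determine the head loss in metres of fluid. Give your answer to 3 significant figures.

h_f ≈ 0.252 m

ṁ = 949000 kg/h = 949000/3600 = 263.6 kg/s.
A = πD²/4 = π(0.314)²/4 = 0.07744 m²; mean velocity V = ṁ/(ρA) = 263.6/(1800 · 0.07744) = 1.891 m/s.
Reynolds number Re = ρVD/μ = 1800 · 1.891 · 0.314 / 0.00466 = 2.294e+05.
Re > 4000 → turbulent. Relative roughness ε/D = 8.1e-05/0.314 = 0.000258. Swamee-Jain: f = 0.25/(log₁₀[0.000258/3.7 + 5.74/2.294e+05^0.9])² = 0.25/(log₁₀[6.97e-05 + 8.6e-05])² = 0.25/(-3.808)² = 0.01724.
Darcy-Weisbach: ΔP = f(L/D)(ρV²/2) = 0.01724·(25.2/0.314)·(1800·1.891²/2) = 0.01724·80.25·3219 = 4455 Pa.
Head loss h_f = ΔP/(ρg) = 4455/(1800·9.81) = 0.252 m.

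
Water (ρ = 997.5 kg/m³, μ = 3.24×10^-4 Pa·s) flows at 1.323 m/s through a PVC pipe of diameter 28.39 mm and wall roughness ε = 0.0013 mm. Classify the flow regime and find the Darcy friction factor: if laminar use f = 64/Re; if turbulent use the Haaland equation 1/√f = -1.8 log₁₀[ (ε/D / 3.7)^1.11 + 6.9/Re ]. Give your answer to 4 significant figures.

f ≈ 0.01751

Re = ρVD/μ = 997.5·1.323·0.02839/0.000324 = 1.156e+05.
Re > 4000 → turbulent. ε/D = 1.3e-06/0.02839 = 4.58e-05; Haaland: 1/√f = -1.8 log₁₀[3.57e-06 + 5.97e-05] = 7.558, so f = 0.01751.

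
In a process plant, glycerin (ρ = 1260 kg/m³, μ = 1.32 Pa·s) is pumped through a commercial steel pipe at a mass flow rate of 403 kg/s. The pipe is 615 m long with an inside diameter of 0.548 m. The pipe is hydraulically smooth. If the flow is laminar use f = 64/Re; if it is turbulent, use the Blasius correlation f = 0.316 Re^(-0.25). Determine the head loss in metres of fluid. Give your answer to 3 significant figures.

A = πD²/4 = π(0.548)²/4 = 0.2359 m²; mean velocity V = ṁ/(ρA) = 403/(1260 · 0.2359) = 1.356 m/s.
Reynolds number Re = ρVD/μ = 1260 · 1.356 · 0.548 / 1.32 = 709.4.
Re < 2300 → laminar flow, so f = 64/Re = 64/709.4 = 0.09022 (the turbulent correlation is not needed).
Darcy-Weisbach: ΔP = f(L/D)(ρV²/2) = 0.09022·(615/0.548)·(1260·1.356²/2) = 0.09022·1122·1159 = 1.173e+05 Pa.
Head loss h_f = ΔP/(ρg) = 1.173e+05/(1260·9.81) = 9.49 m.

h_f ≈ 9.49 m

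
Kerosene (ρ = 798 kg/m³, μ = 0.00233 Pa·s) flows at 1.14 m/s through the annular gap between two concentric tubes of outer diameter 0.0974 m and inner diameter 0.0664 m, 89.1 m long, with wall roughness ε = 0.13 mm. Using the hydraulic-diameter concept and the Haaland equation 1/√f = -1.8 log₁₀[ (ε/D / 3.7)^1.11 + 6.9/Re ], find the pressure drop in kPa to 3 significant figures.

ΔP ≈ 52.7 kPa

Hydraulic diameter D_h = 4A/P = D_o - D_i = 0.0974 - 0.0664 = 0.031 m.
Re = ρVD_h/μ = 798·1.14·0.031/0.00233 = 1.21e+04.
ε/D_h = 0.00013/0.031 = 0.00419; Haaland gives 1/√f = -1.8 log₁₀[0.000537+0.00057] = 5.32, so f = 0.03533.
ΔP = f(L/D_h)(ρV²/2) = 0.03533·89.1/0.031·518.5 = 5.266e+04 Pa.
ΔP = 52.7 kPa.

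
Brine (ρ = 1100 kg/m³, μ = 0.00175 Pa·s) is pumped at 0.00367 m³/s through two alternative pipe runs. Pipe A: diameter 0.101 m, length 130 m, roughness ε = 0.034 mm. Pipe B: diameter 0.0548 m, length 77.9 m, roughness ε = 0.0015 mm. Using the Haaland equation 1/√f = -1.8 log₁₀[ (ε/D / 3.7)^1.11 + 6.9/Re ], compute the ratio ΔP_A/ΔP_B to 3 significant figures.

Pipe A: V = Q/A = 0.00367/0.008012 = 0.4581 m/s; Re = 2.908e+04; ε/D = 0.000337; Haaland → f = 0.02423; ΔP_A = f(L/D)(ρV²/2) = 3600 Pa.
Pipe B: V = Q/A = 0.00367/0.002359 = 1.556 m/s; Re = 5.36e+04; ε/D = 2.74e-05; Haaland → f = 0.02046; ΔP_B = f(L/D)(ρV²/2) = 3.874e+04 Pa.
ΔP_A/ΔP_B = 3600/3.874e+04 = 0.0929.

ΔP_A/ΔP_B ≈ 0.0929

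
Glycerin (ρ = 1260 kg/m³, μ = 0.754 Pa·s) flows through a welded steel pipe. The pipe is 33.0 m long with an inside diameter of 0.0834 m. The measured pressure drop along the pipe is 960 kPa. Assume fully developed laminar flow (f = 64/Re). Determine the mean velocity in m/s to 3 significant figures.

V ≈ 8.39 m/s

For laminar flow, f = 64/Re with Re = ρVD/μ, so Darcy-Weisbach reduces to ΔP = 32μLV/D². Solving for V: V = ΔP·D²/(32μL) = 9.6e+05·(0.0834)²/(32·0.754·33) = 8.386 m/s.
Check: Re = ρVD/μ = 1260·8.386·0.0834/0.754 = 1169 < 2300, so the laminar assumption holds.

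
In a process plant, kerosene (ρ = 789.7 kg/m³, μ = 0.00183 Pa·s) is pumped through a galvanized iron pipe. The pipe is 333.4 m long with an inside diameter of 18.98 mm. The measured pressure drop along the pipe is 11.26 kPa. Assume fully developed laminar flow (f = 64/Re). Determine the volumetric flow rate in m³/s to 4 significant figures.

Q ≈ 5.878×10^-5 m³/s

For laminar flow, f = 64/Re with Re = ρVD/μ, so Darcy-Weisbach reduces to ΔP = 32μLV/D². Solving for V: V = ΔP·D²/(32μL) = 1.126e+04·(0.01898)²/(32·0.00183·333.4) = 0.2078 m/s.
Check: Re = ρVD/μ = 789.7·0.2078·0.01898/0.00183 = 1702 < 2300, so the laminar assumption holds.
Q = V·A = 0.2078·(π/4·0.01898²) = 5.878e-05 m³/s = 5.878×10^-5 m³/s.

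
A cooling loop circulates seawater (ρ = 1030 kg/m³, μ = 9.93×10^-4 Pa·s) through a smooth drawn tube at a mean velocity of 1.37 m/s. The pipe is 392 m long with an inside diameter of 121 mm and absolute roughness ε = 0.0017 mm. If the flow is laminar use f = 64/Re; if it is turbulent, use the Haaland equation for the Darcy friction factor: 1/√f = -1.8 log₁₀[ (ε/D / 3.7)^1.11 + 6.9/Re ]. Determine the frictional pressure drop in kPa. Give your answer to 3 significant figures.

ΔP ≈ 50.2 kPa

Reynolds number Re = ρVD/μ = 1030 · 1.37 · 0.121 / 0.000993 = 1.719e+05.
Re > 4000 → turbulent. Relative roughness ε/D = 1.7e-06/0.121 = 1.4e-05. Haaland: 1/√f = -1.8 log₁₀[(1.4e-05/3.7)^1.11 + 6.9/1.719e+05] = -1.8 log₁₀[9.62e-07 + 4.01e-05] = 7.895, so f = 0.01604.
Darcy-Weisbach: ΔP = f(L/D)(ρV²/2) = 0.01604·(392/0.121)·(1030·1.37²/2) = 0.01604·3240·966.6 = 5.024e+04 Pa.
ΔP = 5.024e+04 Pa = 50.2 kPa.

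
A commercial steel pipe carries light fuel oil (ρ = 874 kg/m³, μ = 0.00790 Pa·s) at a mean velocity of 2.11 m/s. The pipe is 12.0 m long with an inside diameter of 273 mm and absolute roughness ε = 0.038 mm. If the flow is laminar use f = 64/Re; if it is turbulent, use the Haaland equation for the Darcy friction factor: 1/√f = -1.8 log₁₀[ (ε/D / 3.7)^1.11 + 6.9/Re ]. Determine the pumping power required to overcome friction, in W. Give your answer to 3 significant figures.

P ≈ 212 W

Reynolds number Re = ρVD/μ = 874 · 2.11 · 0.273 / 0.0079 = 6.373e+04.
Re > 4000 → turbulent. Relative roughness ε/D = 3.8e-05/0.273 = 0.000139. Haaland: 1/√f = -1.8 log₁₀[(0.000139/3.7)^1.11 + 6.9/6.373e+04] = -1.8 log₁₀[1.23e-05 + 0.000108] = 7.054, so f = 0.0201.
Darcy-Weisbach: ΔP = f(L/D)(ρV²/2) = 0.0201·(12/0.273)·(874·2.11²/2) = 0.0201·43.96·1946 = 1719 Pa.
Q = V·A = 2.11·0.05853 = 0.1235 m³/s.
Pumping power P = QΔP = 0.1235·1719 = 212.3 W = 212 W.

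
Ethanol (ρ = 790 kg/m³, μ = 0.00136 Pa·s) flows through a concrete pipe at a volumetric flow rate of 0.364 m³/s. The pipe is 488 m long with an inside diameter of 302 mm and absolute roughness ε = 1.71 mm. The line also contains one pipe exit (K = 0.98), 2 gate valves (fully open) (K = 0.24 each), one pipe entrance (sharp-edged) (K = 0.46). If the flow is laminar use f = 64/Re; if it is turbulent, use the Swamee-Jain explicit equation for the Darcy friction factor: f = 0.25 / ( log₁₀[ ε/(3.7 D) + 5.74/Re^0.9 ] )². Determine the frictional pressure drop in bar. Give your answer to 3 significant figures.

Cross-sectional area A = πD²/4 = π(0.302)²/4 = 0.07163 m²; mean velocity V = Q/A = 0.364/0.07163 = 5.082 m/s.
Reynolds number Re = ρVD/μ = 790 · 5.082 · 0.302 / 0.00136 = 8.914e+05.
Re > 4000 → turbulent. Relative roughness ε/D = 0.00171/0.302 = 0.00566. Swamee-Jain: f = 0.25/(log₁₀[0.00566/3.7 + 5.74/8.914e+05^0.9])² = 0.25/(log₁₀[0.00153 + 2.53e-05])² = 0.25/(-2.808)² = 0.0317.
Total minor-loss coefficient ΣK = 1·0.98 + 2·0.24 + 1·0.46 = 1.92.
ΔP = [f·L/D + ΣK]·(ρV²/2) = [0.0317·488/0.302 + 1.92]·(790·5.082²/2) = [51.23 + 1.92]·1.02e+04 = 5.421e+05 Pa.
ΔP = 5.421e+05 Pa = 5.42 bar.

ΔP ≈ 5.42 bar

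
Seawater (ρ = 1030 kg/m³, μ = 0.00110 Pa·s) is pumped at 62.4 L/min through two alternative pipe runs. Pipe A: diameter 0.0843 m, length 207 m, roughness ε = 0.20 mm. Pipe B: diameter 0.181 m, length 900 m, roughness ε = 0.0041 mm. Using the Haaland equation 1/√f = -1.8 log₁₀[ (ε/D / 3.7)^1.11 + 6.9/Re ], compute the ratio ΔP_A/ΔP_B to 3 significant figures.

Pipe A: V = Q/A = 0.00104/0.005581 = 0.1863 m/s; Re = 1.471e+04; ε/D = 0.00237; Haaland → f = 0.03166; ΔP_A = f(L/D)(ρV²/2) = 1390 Pa.
Pipe B: V = Q/A = 0.00104/0.02573 = 0.04042 m/s; Re = 6850; ε/D = 2.27e-05; Haaland → f = 0.03438; ΔP_B = f(L/D)(ρV²/2) = 143.8 Pa.
ΔP_A/ΔP_B = 1390/143.8 = 9.66.

ΔP_A/ΔP_B ≈ 9.66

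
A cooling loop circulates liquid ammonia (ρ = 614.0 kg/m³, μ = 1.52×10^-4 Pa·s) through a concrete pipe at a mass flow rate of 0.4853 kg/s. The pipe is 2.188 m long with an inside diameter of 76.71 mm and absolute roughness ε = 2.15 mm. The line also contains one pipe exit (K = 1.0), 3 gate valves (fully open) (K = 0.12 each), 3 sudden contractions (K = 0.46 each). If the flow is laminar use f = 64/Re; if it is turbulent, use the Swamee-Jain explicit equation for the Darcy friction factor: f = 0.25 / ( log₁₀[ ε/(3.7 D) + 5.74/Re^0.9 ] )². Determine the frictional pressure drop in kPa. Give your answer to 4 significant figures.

ΔP ≈ 0.03909 kPa

A = πD²/4 = π(0.07671)²/4 = 0.004622 m²; mean velocity V = ṁ/(ρA) = 0.4853/(614 · 0.004622) = 0.171 m/s.
Reynolds number Re = ρVD/μ = 614 · 0.171 · 0.07671 / 0.000152 = 5.299e+04.
Re > 4000 → turbulent. Relative roughness ε/D = 0.00215/0.07671 = 0.028. Swamee-Jain: f = 0.25/(log₁₀[0.028/3.7 + 5.74/5.299e+04^0.9])² = 0.25/(log₁₀[0.00758 + 0.000321])² = 0.25/(-2.103)² = 0.05655.
Total minor-loss coefficient ΣK = 1·1 + 3·0.12 + 3·0.46 = 2.74.
ΔP = [f·L/D + ΣK]·(ρV²/2) = [0.05655·2.188/0.07671 + 2.74]·(614·0.171²/2) = [1.613 + 2.74]·8.979 = 39.09 Pa.
ΔP = 39.09 Pa = 0.03909 kPa.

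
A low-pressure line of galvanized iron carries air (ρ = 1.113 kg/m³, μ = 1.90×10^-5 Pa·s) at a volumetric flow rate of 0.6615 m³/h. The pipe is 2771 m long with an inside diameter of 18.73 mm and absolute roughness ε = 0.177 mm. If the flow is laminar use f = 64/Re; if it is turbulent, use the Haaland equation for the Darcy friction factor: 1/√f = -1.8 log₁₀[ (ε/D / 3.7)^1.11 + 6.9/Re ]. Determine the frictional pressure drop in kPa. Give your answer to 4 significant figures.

Q = 0.6615 m³/h = 0.6615/3600 = 0.0001837 m³/s.
Cross-sectional area A = πD²/4 = π(0.01873)²/4 = 0.0002755 m²; mean velocity V = Q/A = 0.0001837/0.0002755 = 0.6669 m/s.
Reynolds number Re = ρVD/μ = 1.113 · 0.6669 · 0.01873 / 1.9e-05 = 731.7.
Re < 2300 → laminar flow, so f = 64/Re = 64/731.7 = 0.08747 (the turbulent correlation is not needed).
Darcy-Weisbach: ΔP = f(L/D)(ρV²/2) = 0.08747·(2771/0.01873)·(1.113·0.6669²/2) = 0.08747·1.479e+05·0.2475 = 3203 Pa.
ΔP = 3203 Pa = 3.203 kPa.

ΔP ≈ 3.203 kPa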